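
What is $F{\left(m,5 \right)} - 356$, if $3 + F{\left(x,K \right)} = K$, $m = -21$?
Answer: $-354$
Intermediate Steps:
$F{\left(x,K \right)} = -3 + K$
$F{\left(m,5 \right)} - 356 = \left(-3 + 5\right) - 356 = 2 - 356 = -354$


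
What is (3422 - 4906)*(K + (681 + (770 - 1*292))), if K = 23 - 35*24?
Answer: -507528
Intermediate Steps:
K = -817 (K = 23 - 840 = -817)
(3422 - 4906)*(K + (681 + (770 - 1*292))) = (3422 - 4906)*(-817 + (681 + (770 - 1*292))) = -1484*(-817 + (681 + (770 - 292))) = -1484*(-817 + (681 + 478)) = -1484*(-817 + 1159) = -1484*342 = -507528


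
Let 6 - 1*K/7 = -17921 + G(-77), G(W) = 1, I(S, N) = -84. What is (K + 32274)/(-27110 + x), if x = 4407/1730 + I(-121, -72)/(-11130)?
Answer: -14464647640/2485481637 ≈ -5.8197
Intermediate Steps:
K = 125482 (K = 42 - 7*(-17921 + 1) = 42 - 7*(-17920) = 42 + 125440 = 125482)
x = 234263/91690 (x = 4407/1730 - 84/(-11130) = 4407*(1/1730) - 84*(-1/11130) = 4407/1730 + 2/265 = 234263/91690 ≈ 2.5549)
(K + 32274)/(-27110 + x) = (125482 + 32274)/(-27110 + 234263/91690) = 157756/(-2485481637/91690) = 157756*(-91690/2485481637) = -14464647640/2485481637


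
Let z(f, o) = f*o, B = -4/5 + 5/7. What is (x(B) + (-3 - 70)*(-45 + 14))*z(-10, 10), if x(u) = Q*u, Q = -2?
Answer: -1584220/7 ≈ -2.2632e+5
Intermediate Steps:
B = -3/35 (B = -4*1/5 + 5*(1/7) = -4/5 + 5/7 = -3/35 ≈ -0.085714)
x(u) = -2*u
(x(B) + (-3 - 70)*(-45 + 14))*z(-10, 10) = (-2*(-3/35) + (-3 - 70)*(-45 + 14))*(-10*10) = (6/35 - 73*(-31))*(-100) = (6/35 + 2263)*(-100) = (79211/35)*(-100) = -1584220/7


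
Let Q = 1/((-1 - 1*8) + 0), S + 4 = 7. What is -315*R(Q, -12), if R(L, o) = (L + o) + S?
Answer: 2870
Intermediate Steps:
S = 3 (S = -4 + 7 = 3)
Q = -⅑ (Q = 1/((-1 - 8) + 0) = 1/(-9 + 0) = 1/(-9) = -⅑ ≈ -0.11111)
R(L, o) = 3 + L + o (R(L, o) = (L + o) + 3 = 3 + L + o)
-315*R(Q, -12) = -315*(3 - ⅑ - 12) = -315*(-82/9) = 2870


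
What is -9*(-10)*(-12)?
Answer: -1080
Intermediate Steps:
-9*(-10)*(-12) = 90*(-12) = -1080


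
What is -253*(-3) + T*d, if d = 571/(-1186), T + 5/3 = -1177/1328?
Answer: 3592100857/4725024 ≈ 760.23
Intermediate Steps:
T = -10171/3984 (T = -5/3 - 1177/1328 = -10171/3984 ≈ -2.5530)
d = -571/1186 (d = 571*(-1/1186) = -571/1186 ≈ -0.48145)
-253*(-3) + T*d = -253*(-3) - 10171/3984*(-571/1186) = 759 + 5807641/4725024 = 3592100857/4725024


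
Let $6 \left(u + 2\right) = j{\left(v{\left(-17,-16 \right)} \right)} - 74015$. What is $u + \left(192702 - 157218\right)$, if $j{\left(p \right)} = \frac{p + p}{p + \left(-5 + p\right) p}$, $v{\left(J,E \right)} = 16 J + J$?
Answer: $\frac{13563653}{586} \approx 23146.0$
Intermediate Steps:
$v{\left(J,E \right)} = 17 J$
$j{\left(p \right)} = \frac{2 p}{p + p \left(-5 + p\right)}$
$u = - \frac{7229971}{586}$ ($u = -2 + \frac{\frac{2}{-4 + 17 \left(-17\right)} - 74015}{6} = -2 + \frac{\frac{2}{-4 - 289} - 74015}{6} = -2 + \frac{\frac{2}{-293} - 74015}{6} = -2 + \frac{2 \left(- \frac{1}{293}\right) - 74015}{6} = -2 + \frac{- \frac{2}{293} - 74015}{6} = -2 + \frac{1}{6} \left(- \frac{21686397}{293}\right) = -2 - \frac{7228799}{586} = - \frac{7229971}{586} \approx -12338.0$)
$u + \left(192702 - 157218\right) = - \frac{7229971}{586} + \left(192702 - 157218\right) = - \frac{7229971}{586} + 35484 = \frac{13563653}{586}$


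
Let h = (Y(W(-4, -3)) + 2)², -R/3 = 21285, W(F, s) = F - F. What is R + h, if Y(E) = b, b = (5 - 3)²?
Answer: -63819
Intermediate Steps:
W(F, s) = 0
b = 4 (b = 2² = 4)
Y(E) = 4
R = -63855 (R = -3*21285 = -63855)
h = 36 (h = (4 + 2)² = 6² = 36)
R + h = -63855 + 36 = -63819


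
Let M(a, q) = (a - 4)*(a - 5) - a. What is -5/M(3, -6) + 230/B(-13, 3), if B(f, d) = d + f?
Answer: -18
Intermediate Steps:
M(a, q) = -a + (-5 + a)*(-4 + a) (M(a, q) = (-4 + a)*(-5 + a) - a = (-5 + a)*(-4 + a) - a = -a + (-5 + a)*(-4 + a))
-5/M(3, -6) + 230/B(-13, 3) = -5/(20 + 3² - 10*3) + 230/(3 - 13) = -5/(20 + 9 - 30) + 230/(-10) = -5/(-1) + 230*(-⅒) = -5*(-1) - 23 = 5 - 23 = -18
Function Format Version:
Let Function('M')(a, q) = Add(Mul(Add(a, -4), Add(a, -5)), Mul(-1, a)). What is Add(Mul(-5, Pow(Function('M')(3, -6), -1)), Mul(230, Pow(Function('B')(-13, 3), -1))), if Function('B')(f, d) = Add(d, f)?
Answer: -18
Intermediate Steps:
Function('M')(a, q) = Add(Mul(-1, a), Mul(Add(-5, a), Add(-4, a))) (Function('M')(a, q) = Add(Mul(Add(-4, a), Add(-5, a)), Mul(-1, a)) = Add(Mul(Add(-5, a), Add(-4, a)), Mul(-1, a)) = Add(Mul(-1, a), Mul(Add(-5, a), Add(-4, a))))
Add(Mul(-5, Pow(Function('M')(3, -6), -1)), Mul(230, Pow(Function('B')(-13, 3), -1))) = Add(Mul(-5, Pow(Add(20, Pow(3, 2), Mul(-10, 3)), -1)), Mul(230, Pow(Add(3, -13), -1))) = Add(Mul(-5, Pow(Add(20, 9, -30), -1)), Mul(230, Pow(-10, -1))) = Add(Mul(-5, Pow(-1, -1)), Mul(230, Rational(-1, 10))) = Add(Mul(-5, -1), -23) = Add(5, -23) = -18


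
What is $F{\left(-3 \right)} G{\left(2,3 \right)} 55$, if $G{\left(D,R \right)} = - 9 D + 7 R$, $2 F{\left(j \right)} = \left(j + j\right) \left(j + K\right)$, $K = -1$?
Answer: $1980$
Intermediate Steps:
$F{\left(j \right)} = j \left(-1 + j\right)$ ($F{\left(j \right)} = \frac{\left(j + j\right) \left(j - 1\right)}{2} = \frac{2 j \left(-1 + j\right)}{2} = j \left(-1 + j\right)$)
$F{\left(-3 \right)} G{\left(2,3 \right)} 55 = - 3 \left(-1 - 3\right) \left(\left(-9\right) 2 + 7 \cdot 3\right) 55 = \left(-3\right) \left(-4\right) \left(-18 + 21\right) 55 = 12 \cdot 3 \cdot 55 = 36 \cdot 55 = 1980$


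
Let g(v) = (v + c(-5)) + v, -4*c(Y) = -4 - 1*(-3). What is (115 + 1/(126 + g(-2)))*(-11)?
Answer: -618629/489 ≈ -1265.1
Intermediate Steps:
c(Y) = 1/4 (c(Y) = -(-4 - 1*(-3))/4 = -(-4 + 3)/4 = -1/4*(-1) = 1/4)
g(v) = 1/4 + 2*v (g(v) = (v + 1/4) + v = (1/4 + v) + v = 1/4 + 2*v)
(115 + 1/(126 + g(-2)))*(-11) = (115 + 1/(126 + (1/4 + 2*(-2))))*(-11) = (115 + 1/(126 + (1/4 - 4)))*(-11) = (115 + 1/(126 - 15/4))*(-11) = (115 + 1/(489/4))*(-11) = (115 + 4/489)*(-11) = (56239/489)*(-11) = -618629/489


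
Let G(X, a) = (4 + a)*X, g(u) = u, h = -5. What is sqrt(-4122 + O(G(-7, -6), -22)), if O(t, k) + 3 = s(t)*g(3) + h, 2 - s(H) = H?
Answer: I*sqrt(4166) ≈ 64.545*I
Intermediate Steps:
s(H) = 2 - H
G(X, a) = X*(4 + a)
O(t, k) = -2 - 3*t (O(t, k) = -3 + ((2 - t)*3 - 5) = -3 + ((6 - 3*t) - 5) = -3 + (1 - 3*t) = -2 - 3*t)
sqrt(-4122 + O(G(-7, -6), -22)) = sqrt(-4122 + (-2 - (-21)*(4 - 6))) = sqrt(-4122 + (-2 - (-21)*(-2))) = sqrt(-4122 + (-2 - 3*14)) = sqrt(-4122 + (-2 - 42)) = sqrt(-4122 - 44) = sqrt(-4166) = I*sqrt(4166)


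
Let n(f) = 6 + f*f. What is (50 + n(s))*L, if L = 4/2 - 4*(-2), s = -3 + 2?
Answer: 570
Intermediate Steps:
s = -1
n(f) = 6 + f²
L = 10 (L = 4*(½) + 8 = 2 + 8 = 10)
(50 + n(s))*L = (50 + (6 + (-1)²))*10 = (50 + (6 + 1))*10 = (50 + 7)*10 = 57*10 = 570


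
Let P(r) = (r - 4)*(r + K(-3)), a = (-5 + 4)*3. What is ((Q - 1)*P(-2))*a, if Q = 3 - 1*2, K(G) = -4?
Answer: 0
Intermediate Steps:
Q = 1 (Q = 3 - 2 = 1)
a = -3 (a = -1*3 = -3)
P(r) = (-4 + r)² (P(r) = (r - 4)*(r - 4) = (-4 + r)*(-4 + r) = (-4 + r)²)
((Q - 1)*P(-2))*a = ((1 - 1)*(16 + (-2)² - 8*(-2)))*(-3) = (0*(16 + 4 + 16))*(-3) = (0*36)*(-3) = 0*(-3) = 0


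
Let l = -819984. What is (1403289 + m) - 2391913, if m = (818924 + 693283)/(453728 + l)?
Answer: -362090983951/366256 ≈ -9.8863e+5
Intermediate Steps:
m = -1512207/366256 (m = (818924 + 693283)/(453728 - 819984) = 1512207/(-366256) = 1512207*(-1/366256) = -1512207/366256 ≈ -4.1288)
(1403289 + m) - 2391913 = (1403289 - 1512207/366256) - 2391913 = 513961503777/366256 - 2391913 = -362090983951/366256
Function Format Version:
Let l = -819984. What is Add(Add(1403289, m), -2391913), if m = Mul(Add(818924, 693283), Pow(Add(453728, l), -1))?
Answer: Rational(-362090983951, 366256) ≈ -9.8863e+5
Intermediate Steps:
m = Rational(-1512207, 366256) (m = Mul(Add(818924, 693283), Pow(Add(453728, -819984), -1)) = Mul(1512207, Pow(-366256, -1)) = Mul(1512207, Rational(-1, 366256)) = Rational(-1512207, 366256) ≈ -4.1288)
Add(Add(1403289, m), -2391913) = Add(Add(1403289, Rational(-1512207, 366256)), -2391913) = Add(Rational(513961503777, 366256), -2391913) = Rational(-362090983951, 366256)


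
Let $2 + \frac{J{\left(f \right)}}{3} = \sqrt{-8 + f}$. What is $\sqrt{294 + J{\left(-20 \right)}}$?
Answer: $\sqrt{288 + 6 i \sqrt{7}} \approx 16.977 + 0.4675 i$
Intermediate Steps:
$J{\left(f \right)} = -6 + 3 \sqrt{-8 + f}$
$\sqrt{294 + J{\left(-20 \right)}} = \sqrt{294 - \left(6 - 3 \sqrt{-8 - 20}\right)} = \sqrt{294 - \left(6 - 3 \sqrt{-28}\right)} = \sqrt{294 - \left(6 - 3 \cdot 2 i \sqrt{7}\right)} = \sqrt{294 - \left(6 - 6 i \sqrt{7}\right)} = \sqrt{288 + 6 i \sqrt{7}}$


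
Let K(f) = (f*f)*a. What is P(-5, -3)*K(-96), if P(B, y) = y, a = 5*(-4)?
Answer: 552960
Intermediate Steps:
a = -20
K(f) = -20*f**2 (K(f) = (f*f)*(-20) = f**2*(-20) = -20*f**2)
P(-5, -3)*K(-96) = -(-60)*(-96)**2 = -(-60)*9216 = -3*(-184320) = 552960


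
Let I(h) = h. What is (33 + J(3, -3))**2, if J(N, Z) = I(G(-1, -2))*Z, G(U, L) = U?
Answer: 1296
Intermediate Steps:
J(N, Z) = -Z
(33 + J(3, -3))**2 = (33 - 1*(-3))**2 = (33 + 3)**2 = 36**2 = 1296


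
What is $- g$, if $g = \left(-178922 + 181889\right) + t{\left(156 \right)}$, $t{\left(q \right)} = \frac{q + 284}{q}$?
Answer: $- \frac{115823}{39} \approx -2969.8$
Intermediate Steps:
$t{\left(q \right)} = \frac{284 + q}{q}$
$g = \frac{115823}{39}$ ($g = \left(-178922 + 181889\right) + \frac{284 + 156}{156} = 2967 + \frac{1}{156} \cdot 440 = 2967 + \frac{110}{39} = \frac{115823}{39} \approx 2969.8$)
$- g = \left(-1\right) \frac{115823}{39} = - \frac{115823}{39}$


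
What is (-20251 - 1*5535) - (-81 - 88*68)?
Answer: -19721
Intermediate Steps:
(-20251 - 1*5535) - (-81 - 88*68) = (-20251 - 5535) - (-81 - 5984) = -25786 - 1*(-6065) = -25786 + 6065 = -19721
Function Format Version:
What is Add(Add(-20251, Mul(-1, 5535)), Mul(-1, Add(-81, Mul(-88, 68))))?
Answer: -19721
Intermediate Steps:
Add(Add(-20251, Mul(-1, 5535)), Mul(-1, Add(-81, Mul(-88, 68)))) = Add(Add(-20251, -5535), Mul(-1, Add(-81, -5984))) = Add(-25786, Mul(-1, -6065)) = Add(-25786, 6065) = -19721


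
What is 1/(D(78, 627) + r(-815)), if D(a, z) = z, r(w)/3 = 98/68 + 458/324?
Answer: 459/291724 ≈ 0.0015734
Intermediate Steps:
r(w) = 3931/459 (r(w) = 3*(98/68 + 458/324) = 3*(98*(1/68) + 458*(1/324)) = 3*(49/34 + 229/162) = 3*(3931/1377) = 3931/459)
1/(D(78, 627) + r(-815)) = 1/(627 + 3931/459) = 1/(291724/459) = 459/291724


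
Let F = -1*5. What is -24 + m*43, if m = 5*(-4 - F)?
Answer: 191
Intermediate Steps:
F = -5
m = 5 (m = 5*(-4 - 1*(-5)) = 5*(-4 + 5) = 5*1 = 5)
-24 + m*43 = -24 + 5*43 = -24 + 215 = 191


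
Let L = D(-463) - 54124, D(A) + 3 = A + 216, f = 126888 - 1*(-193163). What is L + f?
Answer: 265677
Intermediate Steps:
f = 320051 (f = 126888 + 193163 = 320051)
D(A) = 213 + A (D(A) = -3 + (A + 216) = -3 + (216 + A) = 213 + A)
L = -54374 (L = (213 - 463) - 54124 = -250 - 54124 = -54374)
L + f = -54374 + 320051 = 265677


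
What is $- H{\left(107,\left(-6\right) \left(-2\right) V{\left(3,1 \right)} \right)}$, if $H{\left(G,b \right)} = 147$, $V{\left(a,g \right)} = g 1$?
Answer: $-147$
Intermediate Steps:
$V{\left(a,g \right)} = g$
$- H{\left(107,\left(-6\right) \left(-2\right) V{\left(3,1 \right)} \right)} = \left(-1\right) 147 = -147$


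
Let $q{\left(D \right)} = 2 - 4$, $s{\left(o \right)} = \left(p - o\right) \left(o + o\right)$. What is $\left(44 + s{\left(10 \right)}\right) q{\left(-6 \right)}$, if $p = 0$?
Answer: $312$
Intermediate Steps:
$s{\left(o \right)} = - 2 o^{2}$ ($s{\left(o \right)} = \left(0 - o\right) \left(o + o\right) = - o 2 o = - 2 o^{2}$)
$q{\left(D \right)} = -2$ ($q{\left(D \right)} = 2 - 4 = -2$)
$\left(44 + s{\left(10 \right)}\right) q{\left(-6 \right)} = \left(44 - 2 \cdot 10^{2}\right) \left(-2\right) = \left(44 - 200\right) \left(-2\right) = \left(-156\right) \left(-2\right) = 312$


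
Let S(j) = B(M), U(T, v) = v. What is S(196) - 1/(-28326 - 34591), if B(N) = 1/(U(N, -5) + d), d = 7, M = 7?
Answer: 62919/125834 ≈ 0.50002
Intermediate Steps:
B(N) = ½ (B(N) = 1/(-5 + 7) = 1/2 = ½)
S(j) = ½
S(196) - 1/(-28326 - 34591) = ½ - 1/(-28326 - 34591) = ½ - 1/(-62917) = ½ - 1*(-1/62917) = ½ + 1/62917 = 62919/125834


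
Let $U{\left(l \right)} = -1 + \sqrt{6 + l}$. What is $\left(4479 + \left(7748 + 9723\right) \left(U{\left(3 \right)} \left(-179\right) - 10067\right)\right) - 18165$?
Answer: $-182148861$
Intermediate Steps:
$\left(4479 + \left(7748 + 9723\right) \left(U{\left(3 \right)} \left(-179\right) - 10067\right)\right) - 18165 = \left(4479 + \left(7748 + 9723\right) \left(\left(-1 + \sqrt{6 + 3}\right) \left(-179\right) - 10067\right)\right) - 18165 = \left(4479 + 17471 \left(\left(-1 + \sqrt{9}\right) \left(-179\right) - 10067\right)\right) - 18165 = \left(4479 + 17471 \left(\left(-1 + 3\right) \left(-179\right) - 10067\right)\right) - 18165 = \left(4479 + 17471 \left(2 \left(-179\right) - 10067\right)\right) - 18165 = \left(4479 + 17471 \left(-358 - 10067\right)\right) - 18165 = \left(4479 + 17471 \left(-10425\right)\right) - 18165 = \left(4479 - 182135175\right) - 18165 = -182130696 - 18165 = -182148861$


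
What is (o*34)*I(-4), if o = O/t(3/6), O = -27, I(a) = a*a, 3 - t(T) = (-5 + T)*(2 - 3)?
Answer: 9792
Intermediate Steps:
t(T) = -2 + T (t(T) = 3 - (-5 + T)*(2 - 3) = 3 - (-5 + T)*(-1) = 3 - (5 - T) = 3 + (-5 + T) = -2 + T)
I(a) = a²
o = 18 (o = -27/(-2 + 3/6) = -27/(-2 + 3*(⅙)) = -27/(-2 + ½) = -27/(-3/2) = -27*(-⅔) = 18)
(o*34)*I(-4) = (18*34)*(-4)² = 612*16 = 9792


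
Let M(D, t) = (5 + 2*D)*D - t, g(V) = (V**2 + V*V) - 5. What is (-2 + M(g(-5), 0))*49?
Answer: 209377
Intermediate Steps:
g(V) = -5 + 2*V**2 (g(V) = (V**2 + V**2) - 5 = 2*V**2 - 5 = -5 + 2*V**2)
M(D, t) = -t + D*(5 + 2*D) (M(D, t) = D*(5 + 2*D) - t = -t + D*(5 + 2*D))
(-2 + M(g(-5), 0))*49 = (-2 + (-1*0 + 2*(-5 + 2*(-5)**2)**2 + 5*(-5 + 2*(-5)**2)))*49 = (-2 + (0 + 2*(-5 + 2*25)**2 + 5*(-5 + 2*25)))*49 = (-2 + (0 + 2*(-5 + 50)**2 + 5*(-5 + 50)))*49 = (-2 + (0 + 2*45**2 + 5*45))*49 = (-2 + (0 + 2*2025 + 225))*49 = (-2 + (0 + 4050 + 225))*49 = (-2 + 4275)*49 = 4273*49 = 209377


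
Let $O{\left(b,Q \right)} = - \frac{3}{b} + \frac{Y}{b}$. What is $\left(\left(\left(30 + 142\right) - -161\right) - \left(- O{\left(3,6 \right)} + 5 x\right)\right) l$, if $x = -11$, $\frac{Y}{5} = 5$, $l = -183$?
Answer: $-72346$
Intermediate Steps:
$Y = 25$ ($Y = 5 \cdot 5 = 25$)
$O{\left(b,Q \right)} = \frac{22}{b}$ ($O{\left(b,Q \right)} = - \frac{3}{b} + \frac{25}{b} = \frac{22}{b}$)
$\left(\left(\left(30 + 142\right) - -161\right) - \left(- O{\left(3,6 \right)} + 5 x\right)\right) l = \left(\left(\left(30 + 142\right) - -161\right) + \left(\left(-5\right) \left(-11\right) + \frac{22}{3}\right)\right) \left(-183\right) = \left(\left(172 + 161\right) + \left(55 + 22 \cdot \frac{1}{3}\right)\right) \left(-183\right) = \left(333 + \left(55 + \frac{22}{3}\right)\right) \left(-183\right) = \left(333 + \frac{187}{3}\right) \left(-183\right) = \frac{1186}{3} \left(-183\right) = -72346$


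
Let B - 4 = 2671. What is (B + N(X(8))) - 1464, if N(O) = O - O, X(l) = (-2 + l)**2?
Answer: 1211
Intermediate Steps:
B = 2675 (B = 4 + 2671 = 2675)
N(O) = 0
(B + N(X(8))) - 1464 = (2675 + 0) - 1464 = 2675 - 1464 = 1211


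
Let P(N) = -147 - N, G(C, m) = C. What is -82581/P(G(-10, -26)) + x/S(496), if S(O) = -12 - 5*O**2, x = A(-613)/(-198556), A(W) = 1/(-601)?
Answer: 12122026213129546375/20110165670054224 ≈ 602.78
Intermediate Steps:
A(W) = -1/601
x = 1/119332156 (x = -1/601/(-198556) = -1/601*(-1/198556) = 1/119332156 ≈ 8.3800e-9)
-82581/P(G(-10, -26)) + x/S(496) = -82581/(-147 - 1*(-10)) + 1/(119332156*(-12 - 5*496**2)) = -82581/(-147 + 10) + 1/(119332156*(-12 - 5*246016)) = -82581/(-137) + 1/(119332156*(-12 - 1230080)) = -82581*(-1/137) + (1/119332156)/(-1230092) = 82581/137 + (1/119332156)*(-1/1230092) = 82581/137 - 1/146789530438352 = 12122026213129546375/20110165670054224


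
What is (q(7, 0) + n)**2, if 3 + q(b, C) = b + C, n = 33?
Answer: 1369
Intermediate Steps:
q(b, C) = -3 + C + b (q(b, C) = -3 + (b + C) = -3 + (C + b) = -3 + C + b)
(q(7, 0) + n)**2 = ((-3 + 0 + 7) + 33)**2 = (4 + 33)**2 = 37**2 = 1369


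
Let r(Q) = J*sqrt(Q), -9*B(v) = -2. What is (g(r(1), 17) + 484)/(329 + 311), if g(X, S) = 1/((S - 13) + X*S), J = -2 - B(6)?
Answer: 147127/194560 ≈ 0.75620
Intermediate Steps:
B(v) = 2/9 (B(v) = -1/9*(-2) = 2/9)
J = -20/9 (J = -2 - 1*2/9 = -2 - 2/9 = -20/9 ≈ -2.2222)
r(Q) = -20*sqrt(Q)/9
g(X, S) = 1/(-13 + S + S*X) (g(X, S) = 1/((-13 + S) + S*X) = 1/(-13 + S + S*X))
(g(r(1), 17) + 484)/(329 + 311) = (1/(-13 + 17 + 17*(-20*sqrt(1)/9)) + 484)/(329 + 311) = (1/(-13 + 17 + 17*(-20/9*1)) + 484)/640 = (1/(-13 + 17 + 17*(-20/9)) + 484)*(1/640) = (1/(-13 + 17 - 340/9) + 484)*(1/640) = (1/(-304/9) + 484)*(1/640) = (-9/304 + 484)*(1/640) = (147127/304)*(1/640) = 147127/194560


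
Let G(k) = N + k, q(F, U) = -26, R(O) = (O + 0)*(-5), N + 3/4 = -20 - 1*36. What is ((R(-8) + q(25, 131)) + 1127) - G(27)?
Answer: 4683/4 ≈ 1170.8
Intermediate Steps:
N = -227/4 (N = -3/4 + (-20 - 1*36) = -3/4 + (-20 - 36) = -3/4 - 56 = -227/4 ≈ -56.750)
R(O) = -5*O (R(O) = O*(-5) = -5*O)
G(k) = -227/4 + k
((R(-8) + q(25, 131)) + 1127) - G(27) = ((-5*(-8) - 26) + 1127) - (-227/4 + 27) = ((40 - 26) + 1127) - 1*(-119/4) = (14 + 1127) + 119/4 = 1141 + 119/4 = 4683/4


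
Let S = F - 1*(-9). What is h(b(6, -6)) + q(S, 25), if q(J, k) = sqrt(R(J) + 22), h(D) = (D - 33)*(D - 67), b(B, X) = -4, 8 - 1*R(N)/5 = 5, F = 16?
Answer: 2627 + sqrt(37) ≈ 2633.1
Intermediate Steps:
R(N) = 15 (R(N) = 40 - 5*5 = 40 - 25 = 15)
h(D) = (-67 + D)*(-33 + D) (h(D) = (-33 + D)*(-67 + D) = (-67 + D)*(-33 + D))
S = 25 (S = 16 - 1*(-9) = 16 + 9 = 25)
q(J, k) = sqrt(37) (q(J, k) = sqrt(15 + 22) = sqrt(37))
h(b(6, -6)) + q(S, 25) = (2211 + (-4)**2 - 100*(-4)) + sqrt(37) = (2211 + 16 + 400) + sqrt(37) = 2627 + sqrt(37)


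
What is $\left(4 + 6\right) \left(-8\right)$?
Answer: $-80$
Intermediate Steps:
$\left(4 + 6\right) \left(-8\right) = 10 \left(-8\right) = -80$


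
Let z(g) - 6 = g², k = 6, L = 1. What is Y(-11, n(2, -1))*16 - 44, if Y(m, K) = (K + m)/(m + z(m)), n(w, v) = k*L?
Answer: -1296/29 ≈ -44.690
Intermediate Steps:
z(g) = 6 + g²
n(w, v) = 6 (n(w, v) = 6*1 = 6)
Y(m, K) = (K + m)/(6 + m + m²) (Y(m, K) = (K + m)/(m + (6 + m²)) = (K + m)/(6 + m + m²))
Y(-11, n(2, -1))*16 - 44 = ((6 - 11)/(6 - 11 + (-11)²))*16 - 44 = (-5/(6 - 11 + 121))*16 - 44 = (-5/116)*16 - 44 = ((1/116)*(-5))*16 - 44 = -5/116*16 - 44 = -20/29 - 44 = -1296/29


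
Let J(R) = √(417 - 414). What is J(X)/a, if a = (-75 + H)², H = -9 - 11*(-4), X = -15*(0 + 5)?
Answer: √3/1600 ≈ 0.0010825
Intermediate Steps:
X = -75 (X = -15*5 = -75)
H = 35 (H = -9 + 44 = 35)
J(R) = √3
a = 1600 (a = (-75 + 35)² = (-40)² = 1600)
J(X)/a = √3/1600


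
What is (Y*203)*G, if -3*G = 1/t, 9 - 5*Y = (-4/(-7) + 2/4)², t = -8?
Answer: 14877/1120 ≈ 13.283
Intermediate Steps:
Y = 1539/980 (Y = 9/5 - (-4/(-7) + 2/4)²/5 = 9/5 - (-4*(-⅐) + 2*(¼))²/5 = 9/5 - (4/7 + ½)²/5 = 9/5 - (15/14)²/5 = 9/5 - ⅕*225/196 = 9/5 - 45/196 = 1539/980 ≈ 1.5704)
G = 1/24 (G = -⅓/(-8) = -⅓*(-⅛) = 1/24 ≈ 0.041667)
(Y*203)*G = ((1539/980)*203)*(1/24) = (44631/140)*(1/24) = 14877/1120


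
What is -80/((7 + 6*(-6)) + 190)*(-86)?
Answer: 6880/161 ≈ 42.733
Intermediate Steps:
-80/((7 + 6*(-6)) + 190)*(-86) = -80/((7 - 36) + 190)*(-86) = -80/(-29 + 190)*(-86) = -80/161*(-86) = 6880/161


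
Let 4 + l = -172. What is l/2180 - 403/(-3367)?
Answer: 5499/141155 ≈ 0.038957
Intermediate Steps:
l = -176 (l = -4 - 172 = -176)
l/2180 - 403/(-3367) = -176/2180 - 403/(-3367) = -176*1/2180 - 403*(-1/3367) = -44/545 + 31/259 = 5499/141155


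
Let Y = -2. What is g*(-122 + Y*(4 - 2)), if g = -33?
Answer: 4158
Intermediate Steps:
g*(-122 + Y*(4 - 2)) = -33*(-122 - 2*(4 - 2)) = -33*(-122 - 2*2) = -33*(-122 - 4) = -33*(-126) = 4158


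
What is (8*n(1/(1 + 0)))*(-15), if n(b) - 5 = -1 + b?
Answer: -600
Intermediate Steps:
n(b) = 4 + b (n(b) = 5 + (-1 + b) = 4 + b)
(8*n(1/(1 + 0)))*(-15) = (8*(4 + 1/(1 + 0)))*(-15) = (8*(4 + 1/1))*(-15) = (8*(4 + 1))*(-15) = (8*5)*(-15) = 40*(-15) = -600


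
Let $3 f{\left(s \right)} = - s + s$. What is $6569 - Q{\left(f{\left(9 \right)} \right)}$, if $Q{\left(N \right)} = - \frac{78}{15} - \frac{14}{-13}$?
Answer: $\frac{427253}{65} \approx 6573.1$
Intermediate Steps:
$f{\left(s \right)} = 0$ ($f{\left(s \right)} = \frac{- s + s}{3} = \frac{1}{3} \cdot 0 = 0$)
$Q{\left(N \right)} = - \frac{268}{65}$ ($Q{\left(N \right)} = \left(-78\right) \frac{1}{15} - - \frac{14}{13} = - \frac{26}{5} + \frac{14}{13} = - \frac{268}{65}$)
$6569 - Q{\left(f{\left(9 \right)} \right)} = 6569 - - \frac{268}{65} = 6569 + \frac{268}{65} = \frac{427253}{65}$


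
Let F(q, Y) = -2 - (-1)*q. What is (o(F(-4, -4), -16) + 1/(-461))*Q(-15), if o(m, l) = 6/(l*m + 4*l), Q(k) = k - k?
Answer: 0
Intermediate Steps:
F(q, Y) = -2 + q
Q(k) = 0
o(m, l) = 6/(4*l + l*m)
(o(F(-4, -4), -16) + 1/(-461))*Q(-15) = (6/(-16*(4 + (-2 - 4))) + 1/(-461))*0 = (6*(-1/16)/(4 - 6) - 1/461)*0 = (6*(-1/16)/(-2) - 1/461)*0 = (6*(-1/16)*(-1/2) - 1/461)*0 = (3/16 - 1/461)*0 = (1367/7376)*0 = 0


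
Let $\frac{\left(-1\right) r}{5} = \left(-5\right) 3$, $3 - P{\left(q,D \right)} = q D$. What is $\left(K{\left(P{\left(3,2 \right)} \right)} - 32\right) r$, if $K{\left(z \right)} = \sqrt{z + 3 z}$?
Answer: $-2400 + 150 i \sqrt{3} \approx -2400.0 + 259.81 i$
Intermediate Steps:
$P{\left(q,D \right)} = 3 - D q$ ($P{\left(q,D \right)} = 3 - q D = 3 - D q$)
$K{\left(z \right)} = 2 \sqrt{z}$ ($K{\left(z \right)} = \sqrt{4 z} = 2 \sqrt{z}$)
$r = 75$ ($r = - 5 \left(\left(-5\right) 3\right) = \left(-5\right) \left(-15\right) = 75$)
$\left(K{\left(P{\left(3,2 \right)} \right)} - 32\right) r = \left(2 \sqrt{3 - 2 \cdot 3} - 32\right) 75 = \left(2 \sqrt{3 - 6} - 32\right) 75 = \left(2 \sqrt{-3} - 32\right) 75 = \left(2 i \sqrt{3} - 32\right) 75 = \left(-32 + 2 i \sqrt{3}\right) 75 = -2400 + 150 i \sqrt{3}$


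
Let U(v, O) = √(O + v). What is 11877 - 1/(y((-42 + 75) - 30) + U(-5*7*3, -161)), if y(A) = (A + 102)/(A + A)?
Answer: 3883769/327 + 4*I*√266/2289 ≈ 11877.0 + 0.028501*I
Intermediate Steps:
y(A) = (102 + A)/(2*A) (y(A) = (102 + A)/((2*A)) = (102 + A)*(1/(2*A)) = (102 + A)/(2*A))
11877 - 1/(y((-42 + 75) - 30) + U(-5*7*3, -161)) = 11877 - 1/((102 + ((-42 + 75) - 30))/(2*((-42 + 75) - 30)) + √(-161 - 5*7*3)) = 11877 - 1/((102 + (33 - 30))/(2*(33 - 30)) + √(-161 - 35*3)) = 11877 - 1/((½)*(102 + 3)/3 + √(-161 - 105)) = 11877 - 1/((½)*(⅓)*105 + √(-266)) = 11877 - 1/(35/2 + I*√266)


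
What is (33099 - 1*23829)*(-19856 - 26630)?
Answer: -430925220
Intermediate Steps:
(33099 - 1*23829)*(-19856 - 26630) = (33099 - 23829)*(-46486) = 9270*(-46486) = -430925220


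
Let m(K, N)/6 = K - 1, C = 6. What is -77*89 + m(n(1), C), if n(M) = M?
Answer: -6853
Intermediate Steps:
m(K, N) = -6 + 6*K (m(K, N) = 6*(K - 1) = 6*(-1 + K) = -6 + 6*K)
-77*89 + m(n(1), C) = -77*89 + (-6 + 6*1) = -6853 + (-6 + 6) = -6853 + 0 = -6853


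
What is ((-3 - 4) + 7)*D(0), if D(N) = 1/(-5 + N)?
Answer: 0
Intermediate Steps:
((-3 - 4) + 7)*D(0) = ((-3 - 4) + 7)/(-5 + 0) = (-7 + 7)/(-5) = 0*(-1/5) = 0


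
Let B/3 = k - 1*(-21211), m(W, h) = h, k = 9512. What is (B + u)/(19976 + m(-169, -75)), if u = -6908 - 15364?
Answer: 69897/19901 ≈ 3.5122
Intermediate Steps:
B = 92169 (B = 3*(9512 - 1*(-21211)) = 3*(9512 + 21211) = 3*30723 = 92169)
u = -22272
(B + u)/(19976 + m(-169, -75)) = (92169 - 22272)/(19976 - 75) = 69897/19901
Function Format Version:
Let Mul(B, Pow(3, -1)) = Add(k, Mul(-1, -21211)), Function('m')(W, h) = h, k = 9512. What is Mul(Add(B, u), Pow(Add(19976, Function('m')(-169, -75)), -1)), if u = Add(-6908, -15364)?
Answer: Rational(69897, 19901) ≈ 3.5122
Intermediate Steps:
B = 92169 (B = Mul(3, Add(9512, Mul(-1, -21211))) = Mul(3, Add(9512, 21211)) = Mul(3, 30723) = 92169)
u = -22272
Mul(Add(B, u), Pow(Add(19976, Function('m')(-169, -75)), -1)) = Mul(Add(92169, -22272), Pow(Add(19976, -75), -1)) = Mul(69897, Pow(19901, -1)) = Mul(69897, Rational(1, 19901)) = Rational(69897, 19901)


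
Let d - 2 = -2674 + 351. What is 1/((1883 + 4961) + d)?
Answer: 1/4523 ≈ 0.00022109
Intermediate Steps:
d = -2321 (d = 2 + (-2674 + 351) = 2 - 2323 = -2321)
1/((1883 + 4961) + d) = 1/((1883 + 4961) - 2321) = 1/(6844 - 2321) = 1/4523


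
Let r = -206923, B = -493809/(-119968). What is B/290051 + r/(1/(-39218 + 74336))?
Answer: -252858947906661102543/34796838368 ≈ -7.2667e+9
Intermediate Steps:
B = 493809/119968 (B = -493809*(-1/119968) = 493809/119968 ≈ 4.1162)
B/290051 + r/(1/(-39218 + 74336)) = (493809/119968)/290051 - 206923/(1/(-39218 + 74336)) = (493809/119968)*(1/290051) - 206923/(1/35118) = 493809/34796838368 - 206923/1/35118 = 493809/34796838368 - 206923*35118 = 493809/34796838368 - 7266721914 = -252858947906661102543/34796838368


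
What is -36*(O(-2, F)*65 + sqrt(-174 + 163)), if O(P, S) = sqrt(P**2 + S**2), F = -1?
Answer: -2340*sqrt(5) - 36*I*sqrt(11) ≈ -5232.4 - 119.4*I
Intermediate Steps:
-36*(O(-2, F)*65 + sqrt(-174 + 163)) = -36*(sqrt((-2)**2 + (-1)**2)*65 + sqrt(-174 + 163)) = -36*(sqrt(4 + 1)*65 + sqrt(-11)) = -36*(sqrt(5)*65 + I*sqrt(11)) = -36*(65*sqrt(5) + I*sqrt(11)) = -2340*sqrt(5) - 36*I*sqrt(11)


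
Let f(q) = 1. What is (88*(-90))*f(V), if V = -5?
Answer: -7920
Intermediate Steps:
(88*(-90))*f(V) = (88*(-90))*1 = -7920*1 = -7920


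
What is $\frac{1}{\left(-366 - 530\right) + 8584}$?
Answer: $\frac{1}{7688} \approx 0.00013007$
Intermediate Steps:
$\frac{1}{\left(-366 - 530\right) + 8584} = \frac{1}{-896 + 8584} = \frac{1}{7688}$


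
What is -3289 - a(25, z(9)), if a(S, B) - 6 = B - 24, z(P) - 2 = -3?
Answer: -3270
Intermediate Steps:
z(P) = -1 (z(P) = 2 - 3 = -1)
a(S, B) = -18 + B (a(S, B) = 6 + (B - 24) = 6 + (-24 + B) = -18 + B)
-3289 - a(25, z(9)) = -3289 - (-18 - 1) = -3289 - 1*(-19) = -3289 + 19 = -3270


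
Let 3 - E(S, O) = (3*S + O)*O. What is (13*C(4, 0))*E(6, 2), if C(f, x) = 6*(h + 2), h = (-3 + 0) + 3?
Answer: -5772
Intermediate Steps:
h = 0 (h = -3 + 3 = 0)
E(S, O) = 3 - O*(O + 3*S) (E(S, O) = 3 - (3*S + O)*O = 3 - (O + 3*S)*O = 3 - O*(O + 3*S))
C(f, x) = 12 (C(f, x) = 6*(0 + 2) = 6*2 = 12)
(13*C(4, 0))*E(6, 2) = (13*12)*(3 - 1*2² - 3*2*6) = 156*(3 - 1*4 - 36) = 156*(3 - 4 - 36) = 156*(-37) = -5772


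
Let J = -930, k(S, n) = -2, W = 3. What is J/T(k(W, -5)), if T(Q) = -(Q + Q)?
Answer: -465/2 ≈ -232.50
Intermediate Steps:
T(Q) = -2*Q
J/T(k(W, -5)) = -930/((-2*(-2))) = -930/4 = -930*¼ = -465/2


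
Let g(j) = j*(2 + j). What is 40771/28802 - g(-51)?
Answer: -71935427/28802 ≈ -2497.6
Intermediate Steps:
40771/28802 - g(-51) = 40771/28802 - (-51)*(2 - 51) = 40771*(1/28802) - (-51)*(-49) = 40771/28802 - 1*2499 = 40771/28802 - 2499 = -71935427/28802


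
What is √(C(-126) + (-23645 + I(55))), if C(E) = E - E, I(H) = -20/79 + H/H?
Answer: 6*I*√4098994/79 ≈ 153.77*I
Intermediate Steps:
I(H) = 59/79 (I(H) = -20*1/79 + 1 = -20/79 + 1 = 59/79)
C(E) = 0
√(C(-126) + (-23645 + I(55))) = √(0 + (-23645 + 59/79)) = √(0 - 1867896/79) = √(-1867896/79) = 6*I*√4098994/79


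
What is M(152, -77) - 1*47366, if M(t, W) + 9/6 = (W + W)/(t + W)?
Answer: -7105433/150 ≈ -47370.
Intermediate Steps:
M(t, W) = -3/2 + 2*W/(W + t) (M(t, W) = -3/2 + (W + W)/(t + W) = -3/2 + (2*W)/(W + t) = -3/2 + 2*W/(W + t))
M(152, -77) - 1*47366 = (-77 - 3*152)/(2*(-77 + 152)) - 1*47366 = (½)*(-77 - 456)/75 - 47366 = (½)*(1/75)*(-533) - 47366 = -533/150 - 47366 = -7105433/150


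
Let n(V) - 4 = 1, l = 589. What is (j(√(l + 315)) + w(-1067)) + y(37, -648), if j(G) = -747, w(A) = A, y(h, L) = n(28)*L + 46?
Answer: -5008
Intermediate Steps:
n(V) = 5 (n(V) = 4 + 1 = 5)
y(h, L) = 46 + 5*L (y(h, L) = 5*L + 46 = 46 + 5*L)
(j(√(l + 315)) + w(-1067)) + y(37, -648) = (-747 - 1067) + (46 + 5*(-648)) = -1814 + (46 - 3240) = -1814 - 3194 = -5008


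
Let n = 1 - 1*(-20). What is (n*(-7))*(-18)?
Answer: 2646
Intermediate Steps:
n = 21 (n = 1 + 20 = 21)
(n*(-7))*(-18) = (21*(-7))*(-18) = -147*(-18) = 2646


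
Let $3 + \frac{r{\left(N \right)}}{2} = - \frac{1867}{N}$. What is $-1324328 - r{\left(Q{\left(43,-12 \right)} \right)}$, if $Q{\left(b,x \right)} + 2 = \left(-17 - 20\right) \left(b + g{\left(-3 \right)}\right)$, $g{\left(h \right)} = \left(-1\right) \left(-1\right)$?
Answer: $- \frac{1079324297}{815} \approx -1.3243 \cdot 10^{6}$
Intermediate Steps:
$g{\left(h \right)} = 1$
$Q{\left(b,x \right)} = -39 - 37 b$ ($Q{\left(b,x \right)} = -2 + \left(-17 - 20\right) \left(b + 1\right) = -2 - 37 \left(1 + b\right) = -2 - \left(37 + 37 b\right) = -39 - 37 b$)
$r{\left(N \right)} = -6 - \frac{3734}{N}$ ($r{\left(N \right)} = -6 + 2 \left(- \frac{1867}{N}\right) = -6 - \frac{3734}{N}$)
$-1324328 - r{\left(Q{\left(43,-12 \right)} \right)} = -1324328 - \left(-6 - \frac{3734}{-39 - 1591}\right) = -1324328 - \left(-6 - \frac{3734}{-1630}\right) = -1324328 - \left(-6 - - \frac{1867}{815}\right) = -1324328 - \left(-6 + \frac{1867}{815}\right) = -1324328 - - \frac{3023}{815} = -1324328 + \frac{3023}{815} = - \frac{1079324297}{815}$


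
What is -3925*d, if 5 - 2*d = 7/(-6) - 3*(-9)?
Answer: 490625/12 ≈ 40885.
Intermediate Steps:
d = -125/12 (d = 5/2 - (7/(-6) - 3*(-9))/2 = 5/2 - (7*(-⅙) + 27)/2 = 5/2 - (-7/6 + 27)/2 = 5/2 - ½*155/6 = 5/2 - 155/12 = -125/12 ≈ -10.417)
-3925*d = -3925*(-125/12) = 490625/12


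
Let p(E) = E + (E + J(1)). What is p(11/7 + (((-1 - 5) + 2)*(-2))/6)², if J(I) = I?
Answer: 20449/441 ≈ 46.370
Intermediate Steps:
p(E) = 1 + 2*E (p(E) = E + (E + 1) = E + (1 + E) = 1 + 2*E)
p(11/7 + (((-1 - 5) + 2)*(-2))/6)² = (1 + 2*(11/7 + (((-1 - 5) + 2)*(-2))/6))² = (1 + 2*(11*(⅐) + ((-6 + 2)*(-2))*(⅙)))² = (1 + 2*(11/7 - 4*(-2)*(⅙)))² = (1 + 2*(11/7 + 8*(⅙)))² = (1 + 2*(11/7 + 4/3))² = (1 + 2*(61/21))² = (1 + 122/21)² = (143/21)² = 20449/441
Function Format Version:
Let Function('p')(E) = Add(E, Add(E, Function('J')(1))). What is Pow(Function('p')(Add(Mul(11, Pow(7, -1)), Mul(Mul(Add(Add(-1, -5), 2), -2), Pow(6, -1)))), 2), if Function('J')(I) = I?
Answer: Rational(20449, 441) ≈ 46.370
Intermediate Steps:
Function('p')(E) = Add(1, Mul(2, E)) (Function('p')(E) = Add(E, Add(E, 1)) = Add(E, Add(1, E)) = Add(1, Mul(2, E)))
Pow(Function('p')(Add(Mul(11, Pow(7, -1)), Mul(Mul(Add(Add(-1, -5), 2), -2), Pow(6, -1)))), 2) = Pow(Add(1, Mul(2, Add(Mul(11, Pow(7, -1)), Mul(Mul(Add(Add(-1, -5), 2), -2), Pow(6, -1))))), 2) = Pow(Add(1, Mul(2, Add(Mul(11, Rational(1, 7)), Mul(Mul(Add(-6, 2), -2), Rational(1, 6))))), 2) = Pow(Add(1, Mul(2, Add(Rational(11, 7), Mul(Mul(-4, -2), Rational(1, 6))))), 2) = Pow(Add(1, Mul(2, Add(Rational(11, 7), Mul(8, Rational(1, 6))))), 2) = Pow(Add(1, Mul(2, Add(Rational(11, 7), Rational(4, 3)))), 2) = Pow(Add(1, Mul(2, Rational(61, 21))), 2) = Pow(Add(1, Rational(122, 21)), 2) = Pow(Rational(143, 21), 2) = Rational(20449, 441)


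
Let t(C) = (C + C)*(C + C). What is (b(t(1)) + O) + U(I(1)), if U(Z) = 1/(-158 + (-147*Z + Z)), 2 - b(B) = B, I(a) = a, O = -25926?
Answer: -7882113/304 ≈ -25928.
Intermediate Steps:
t(C) = 4*C² (t(C) = (2*C)*(2*C) = 4*C²)
b(B) = 2 - B
U(Z) = 1/(-158 - 146*Z)
(b(t(1)) + O) + U(I(1)) = ((2 - 4*1²) - 25926) - 1/(158 + 146*1) = ((2 - 4) - 25926) - 1/(158 + 146) = ((2 - 1*4) - 25926) - 1/304 = ((2 - 4) - 25926) - 1*1/304 = (-2 - 25926) - 1/304 = -25928 - 1/304 = -7882113/304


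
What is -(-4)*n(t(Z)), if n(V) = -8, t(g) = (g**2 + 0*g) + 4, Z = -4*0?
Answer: -32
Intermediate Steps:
Z = 0
t(g) = 4 + g**2 (t(g) = (g**2 + 0) + 4 = g**2 + 4 = 4 + g**2)
-(-4)*n(t(Z)) = -(-4)*(-8) = -4*8 = -32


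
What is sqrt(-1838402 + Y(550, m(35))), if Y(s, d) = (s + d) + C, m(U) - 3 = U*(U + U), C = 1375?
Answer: 2*I*sqrt(458506) ≈ 1354.3*I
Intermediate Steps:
m(U) = 3 + 2*U**2 (m(U) = 3 + U*(U + U) = 3 + U*(2*U) = 3 + 2*U**2)
Y(s, d) = 1375 + d + s (Y(s, d) = (s + d) + 1375 = (d + s) + 1375 = 1375 + d + s)
sqrt(-1838402 + Y(550, m(35))) = sqrt(-1838402 + (1375 + (3 + 2*35**2) + 550)) = sqrt(-1838402 + (1375 + (3 + 2*1225) + 550)) = sqrt(-1838402 + (1375 + (3 + 2450) + 550)) = sqrt(-1838402 + (1375 + 2453 + 550)) = sqrt(-1838402 + 4378) = sqrt(-1834024) = 2*I*sqrt(458506)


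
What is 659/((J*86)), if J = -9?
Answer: -659/774 ≈ -0.85142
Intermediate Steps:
659/((J*86)) = 659/((-9*86)) = 659/(-774) = 659*(-1/774) = -659/774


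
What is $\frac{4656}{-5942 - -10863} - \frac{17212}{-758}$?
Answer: $\frac{44114750}{1865059} \approx 23.653$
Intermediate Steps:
$\frac{4656}{-5942 - -10863} - \frac{17212}{-758} = \frac{4656}{-5942 + 10863} - - \frac{8606}{379} = \frac{4656}{4921} + \frac{8606}{379} = \frac{44114750}{1865059}$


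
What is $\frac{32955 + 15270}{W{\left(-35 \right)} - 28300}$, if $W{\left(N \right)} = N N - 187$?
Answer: $- \frac{48225}{27262} \approx -1.7689$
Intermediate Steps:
$W{\left(N \right)} = -187 + N^{2}$ ($W{\left(N \right)} = N^{2} - 187 = -187 + N^{2}$)
$\frac{32955 + 15270}{W{\left(-35 \right)} - 28300} = \frac{32955 + 15270}{\left(-187 + \left(-35\right)^{2}\right) - 28300} = \frac{48225}{\left(-187 + 1225\right) - 28300} = \frac{48225}{1038 - 28300} = \frac{48225}{-27262} = 48225 \left(- \frac{1}{27262}\right) = - \frac{48225}{27262}$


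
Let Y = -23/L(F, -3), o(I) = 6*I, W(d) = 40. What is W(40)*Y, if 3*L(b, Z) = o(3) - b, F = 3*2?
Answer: -230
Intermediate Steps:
F = 6
L(b, Z) = 6 - b/3 (L(b, Z) = (6*3 - b)/3 = (18 - b)/3 = 6 - b/3)
Y = -23/4 (Y = -23/(6 - ⅓*6) = -23/(6 - 2) = -23/4 ≈ -5.7500)
W(40)*Y = 40*(-23/4) = -230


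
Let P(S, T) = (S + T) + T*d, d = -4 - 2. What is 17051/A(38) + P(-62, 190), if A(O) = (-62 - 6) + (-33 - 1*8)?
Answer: -127359/109 ≈ -1168.4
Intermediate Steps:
d = -6 (d = -4 - 1*2 = -4 - 2 = -6)
P(S, T) = S - 5*T (P(S, T) = (S + T) + T*(-6) = (S + T) - 6*T = S - 5*T)
A(O) = -109 (A(O) = -68 + (-33 - 8) = -68 - 41 = -109)
17051/A(38) + P(-62, 190) = 17051/(-109) + (-62 - 5*190) = 17051*(-1/109) + (-62 - 950) = -17051/109 - 1012 = -127359/109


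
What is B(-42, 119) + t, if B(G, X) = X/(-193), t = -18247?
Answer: -3521790/193 ≈ -18248.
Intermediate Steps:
B(G, X) = -X/193 (B(G, X) = X*(-1/193) = -X/193)
B(-42, 119) + t = -1/193*119 - 18247 = -119/193 - 18247 = -3521790/193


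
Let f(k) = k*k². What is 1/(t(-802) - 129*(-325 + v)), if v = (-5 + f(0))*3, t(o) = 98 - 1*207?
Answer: 1/43751 ≈ 2.2857e-5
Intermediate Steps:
f(k) = k³
t(o) = -109 (t(o) = 98 - 207 = -109)
v = -15 (v = (-5 + 0³)*3 = (-5 + 0)*3 = -5*3 = -15)
1/(t(-802) - 129*(-325 + v)) = 1/(-109 - 129*(-325 - 15)) = 1/(-109 - 129*(-340)) = 1/(-109 + 43860) = 1/43751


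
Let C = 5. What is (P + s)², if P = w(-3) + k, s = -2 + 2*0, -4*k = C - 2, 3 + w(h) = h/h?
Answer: 361/16 ≈ 22.563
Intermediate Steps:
w(h) = -2 (w(h) = -3 + h/h = -3 + 1 = -2)
k = -¾ (k = -(5 - 2)/4 = -¼*3 = -¾ ≈ -0.75000)
s = -2 (s = -2 + 0 = -2)
P = -11/4 (P = -2 - ¾ = -11/4 ≈ -2.7500)
(P + s)² = (-11/4 - 2)² = (-19/4)² = 361/16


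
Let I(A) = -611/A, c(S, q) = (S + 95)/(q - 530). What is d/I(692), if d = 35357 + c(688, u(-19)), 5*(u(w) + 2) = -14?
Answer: -32711083238/816907 ≈ -40043.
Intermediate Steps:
u(w) = -24/5 (u(w) = -2 + (1/5)*(-14) = -2 - 14/5 = -24/5)
c(S, q) = (95 + S)/(-530 + q)
d = 94540703/2674 (d = 35357 + (95 + 688)/(-530 - 24/5) = 35357 + 783/(-2674/5) = 35357 - 5/2674*783 = 35357 - 3915/2674 = 94540703/2674 ≈ 35356.)
d/I(692) = 94540703/(2674*((-611/692))) = 94540703/(2674*((-611*1/692))) = 94540703/(2674*(-611/692)) = (94540703/2674)*(-692/611) = -32711083238/816907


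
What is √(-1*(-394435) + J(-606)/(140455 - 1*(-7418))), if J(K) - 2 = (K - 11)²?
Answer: √958326588360262/49291 ≈ 628.04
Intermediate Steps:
J(K) = 2 + (-11 + K)² (J(K) = 2 + (K - 11)² = 2 + (-11 + K)²)
√(-1*(-394435) + J(-606)/(140455 - 1*(-7418))) = √(-1*(-394435) + (2 + (-11 - 606)²)/(140455 - 1*(-7418))) = √(394435 + (2 + (-617)²)/(140455 + 7418)) = √(394435 + (2 + 380689)/147873) = √(394435 + 380691*(1/147873)) = √(394435 + 126897/49291) = √(19442222482/49291) = √958326588360262/49291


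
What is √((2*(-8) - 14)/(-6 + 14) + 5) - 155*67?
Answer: -10385 + √5/2 ≈ -10384.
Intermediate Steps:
√((2*(-8) - 14)/(-6 + 14) + 5) - 155*67 = √((-16 - 14)/8 + 5) - 10385 = √(-30*⅛ + 5) - 10385 = √(-15/4 + 5) - 10385 = √(5/4) - 10385 = √5/2 - 10385 = -10385 + √5/2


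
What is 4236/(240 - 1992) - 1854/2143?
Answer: -1027163/312878 ≈ -3.2830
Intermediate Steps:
4236/(240 - 1992) - 1854/2143 = 4236/(-1752) - 1854*1/2143 = 4236*(-1/1752) - 1854/2143 = -353/146 - 1854/2143 = -1027163/312878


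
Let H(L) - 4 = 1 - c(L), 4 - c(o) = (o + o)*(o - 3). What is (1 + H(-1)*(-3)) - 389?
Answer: -415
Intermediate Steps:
c(o) = 4 - 2*o*(-3 + o) (c(o) = 4 - (o + o)*(o - 3) = 4 - 2*o*(-3 + o))
H(L) = 1 - 6*L + 2*L**2 (H(L) = 4 + (1 - (4 - 2*L**2 + 6*L)) = 4 + (1 + (-4 - 6*L + 2*L**2)) = 4 + (-3 - 6*L + 2*L**2) = 1 - 6*L + 2*L**2)
(1 + H(-1)*(-3)) - 389 = (1 + (1 - 6*(-1) + 2*(-1)**2)*(-3)) - 389 = (1 + (1 + 6 + 2*1)*(-3)) - 389 = (1 + (1 + 6 + 2)*(-3)) - 389 = (1 + 9*(-3)) - 389 = (1 - 27) - 389 = -26 - 389 = -415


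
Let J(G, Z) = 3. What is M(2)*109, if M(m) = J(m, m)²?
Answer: 981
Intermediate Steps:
M(m) = 9 (M(m) = 3² = 9)
M(2)*109 = 9*109 = 981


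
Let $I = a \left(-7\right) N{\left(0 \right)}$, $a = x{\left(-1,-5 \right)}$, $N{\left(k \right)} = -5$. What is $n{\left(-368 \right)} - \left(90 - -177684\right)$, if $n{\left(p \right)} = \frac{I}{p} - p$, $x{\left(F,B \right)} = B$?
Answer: $- \frac{65285233}{368} \approx -1.7741 \cdot 10^{5}$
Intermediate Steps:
$a = -5$
$I = -175$ ($I = \left(-5\right) \left(-7\right) \left(-5\right) = 35 \left(-5\right) = -175$)
$n{\left(p \right)} = - p - \frac{175}{p}$ ($n{\left(p \right)} = - \frac{175}{p} - p = - p - \frac{175}{p}$)
$n{\left(-368 \right)} - \left(90 - -177684\right) = \left(\left(-1\right) \left(-368\right) - \frac{175}{-368}\right) - \left(90 - -177684\right) = \left(368 - - \frac{175}{368}\right) - \left(90 + 177684\right) = \left(368 + \frac{175}{368}\right) - 177774 = \frac{135599}{368} - 177774 = - \frac{65285233}{368}$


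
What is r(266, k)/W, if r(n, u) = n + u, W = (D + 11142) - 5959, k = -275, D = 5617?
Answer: -1/1200 ≈ -0.00083333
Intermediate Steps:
W = 10800 (W = (5617 + 11142) - 5959 = 16759 - 5959 = 10800)
r(266, k)/W = (266 - 275)/10800 = -9*1/10800 = -1/1200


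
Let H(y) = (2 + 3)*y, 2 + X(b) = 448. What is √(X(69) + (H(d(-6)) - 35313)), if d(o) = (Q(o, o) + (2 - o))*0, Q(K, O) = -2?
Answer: I*√34867 ≈ 186.73*I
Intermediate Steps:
X(b) = 446 (X(b) = -2 + 448 = 446)
d(o) = 0 (d(o) = (-2 + (2 - o))*0 = -o*0 = 0)
H(y) = 5*y
√(X(69) + (H(d(-6)) - 35313)) = √(446 + (5*0 - 35313)) = √(446 + (0 - 35313)) = √(446 - 35313) = √(-34867) = I*√34867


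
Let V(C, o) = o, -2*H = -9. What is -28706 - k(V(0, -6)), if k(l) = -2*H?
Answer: -28697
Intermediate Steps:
H = 9/2 (H = -½*(-9) = 9/2 ≈ 4.5000)
k(l) = -9 (k(l) = -2*9/2 = -9)
-28706 - k(V(0, -6)) = -28706 - 1*(-9) = -28706 + 9 = -28697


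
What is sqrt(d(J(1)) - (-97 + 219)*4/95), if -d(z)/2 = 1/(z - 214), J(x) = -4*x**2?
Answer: I*sqrt(549819435)/10355 ≈ 2.2644*I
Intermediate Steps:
d(z) = -2/(-214 + z) (d(z) = -2/(z - 214) = -2/(-214 + z))
sqrt(d(J(1)) - (-97 + 219)*4/95) = sqrt(-2/(-214 - 4*1**2) - (-97 + 219)*4/95) = sqrt(-2/(-214 - 4*1) - 122*4/95) = sqrt(-2/(-214 - 4) - 488/95) = sqrt(-2/(-218) - 1*488/95) = sqrt(-2*(-1/218) - 488/95) = sqrt(1/109 - 488/95) = sqrt(-53097/10355) = I*sqrt(549819435)/10355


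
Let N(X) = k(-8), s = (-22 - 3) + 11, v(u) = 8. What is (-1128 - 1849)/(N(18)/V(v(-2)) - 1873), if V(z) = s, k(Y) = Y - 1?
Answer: 41678/26213 ≈ 1.5900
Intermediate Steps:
k(Y) = -1 + Y
s = -14 (s = -25 + 11 = -14)
V(z) = -14
N(X) = -9 (N(X) = -1 - 8 = -9)
(-1128 - 1849)/(N(18)/V(v(-2)) - 1873) = (-1128 - 1849)/(-9/(-14) - 1873) = -2977/(-9*(-1/14) - 1873) = -2977/(9/14 - 1873) = -2977/(-26213/14) = -2977*(-14/26213) = 41678/26213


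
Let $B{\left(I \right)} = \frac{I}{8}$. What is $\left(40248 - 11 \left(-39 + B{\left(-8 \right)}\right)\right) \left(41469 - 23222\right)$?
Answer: $742433936$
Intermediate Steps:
$B{\left(I \right)} = \frac{I}{8}$ ($B{\left(I \right)} = I \frac{1}{8} = \frac{I}{8}$)
$\left(40248 - 11 \left(-39 + B{\left(-8 \right)}\right)\right) \left(41469 - 23222\right) = \left(40248 - 11 \left(-39 + \frac{1}{8} \left(-8\right)\right)\right) \left(41469 - 23222\right) = \left(40248 - 11 \left(-39 - 1\right)\right) 18247 = \left(40248 - -440\right) 18247 = \left(40248 + 440\right) 18247 = 40688 \cdot 18247 = 742433936$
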